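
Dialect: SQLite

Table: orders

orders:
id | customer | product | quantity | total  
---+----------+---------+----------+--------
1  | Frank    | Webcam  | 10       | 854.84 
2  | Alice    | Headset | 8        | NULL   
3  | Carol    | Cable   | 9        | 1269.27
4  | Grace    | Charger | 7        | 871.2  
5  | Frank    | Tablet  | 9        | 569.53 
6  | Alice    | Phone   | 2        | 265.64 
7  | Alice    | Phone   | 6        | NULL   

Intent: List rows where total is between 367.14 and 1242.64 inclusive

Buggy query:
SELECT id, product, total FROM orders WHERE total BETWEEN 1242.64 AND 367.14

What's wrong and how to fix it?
Bug: BETWEEN expects the lower bound first; with 1242.64 AND 367.14 the range is empty

Fix: Swap the bounds so the smaller value comes first

Corrected query:
SELECT id, product, total FROM orders WHERE total BETWEEN 367.14 AND 1242.64

Result:
id | product | total 
---+---------+-------
1  | Webcam  | 854.84
4  | Charger | 871.2 
5  | Tablet  | 569.53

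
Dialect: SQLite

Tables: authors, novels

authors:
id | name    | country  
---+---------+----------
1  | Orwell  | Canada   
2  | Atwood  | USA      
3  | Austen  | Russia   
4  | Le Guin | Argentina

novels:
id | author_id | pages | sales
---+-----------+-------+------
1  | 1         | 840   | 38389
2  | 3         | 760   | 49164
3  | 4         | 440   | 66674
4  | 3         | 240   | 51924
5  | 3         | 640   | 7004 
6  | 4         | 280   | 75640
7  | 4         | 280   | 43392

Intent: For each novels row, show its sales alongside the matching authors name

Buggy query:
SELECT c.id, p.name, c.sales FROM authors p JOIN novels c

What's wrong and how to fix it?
Bug: JOIN with no ON clause produces a cartesian product; every novels row pairs with every authors row

Fix: Add ON c.author_id = p.id to the JOIN

Corrected query:
SELECT c.id, p.name, c.sales FROM authors p JOIN novels c ON c.author_id = p.id

Result:
id | name    | sales
---+---------+------
1  | Orwell  | 38389
2  | Austen  | 49164
3  | Le Guin | 66674
4  | Austen  | 51924
5  | Austen  | 7004 
6  | Le Guin | 75640
7  | Le Guin | 43392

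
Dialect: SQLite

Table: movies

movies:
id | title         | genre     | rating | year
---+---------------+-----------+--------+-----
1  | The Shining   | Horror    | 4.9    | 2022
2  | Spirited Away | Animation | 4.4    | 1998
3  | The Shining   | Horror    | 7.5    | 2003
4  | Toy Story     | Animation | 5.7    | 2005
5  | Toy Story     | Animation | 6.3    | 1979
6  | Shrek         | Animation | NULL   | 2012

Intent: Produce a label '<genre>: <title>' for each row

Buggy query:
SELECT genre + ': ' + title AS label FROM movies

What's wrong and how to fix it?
Bug: '+' is numeric addition; on text columns SQLite converts them to 0 instead of concatenating

Fix: Use the || operator for string concatenation

Corrected query:
SELECT genre || ': ' || title AS label FROM movies

Result:
label                   
------------------------
Horror: The Shining     
Animation: Spirited Away
Horror: The Shining     
Animation: Toy Story    
Animation: Toy Story    
Animation: Shrek        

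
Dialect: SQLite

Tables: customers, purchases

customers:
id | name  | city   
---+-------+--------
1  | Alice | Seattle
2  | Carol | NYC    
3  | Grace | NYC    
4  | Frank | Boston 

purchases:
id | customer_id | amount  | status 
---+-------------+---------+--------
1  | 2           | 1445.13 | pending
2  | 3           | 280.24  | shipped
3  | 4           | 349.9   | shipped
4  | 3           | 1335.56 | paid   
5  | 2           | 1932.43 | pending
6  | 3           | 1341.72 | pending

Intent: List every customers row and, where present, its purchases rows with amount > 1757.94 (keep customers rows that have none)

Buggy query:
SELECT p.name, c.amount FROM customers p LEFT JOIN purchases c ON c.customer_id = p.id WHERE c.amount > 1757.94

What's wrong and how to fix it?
Bug: Filtering c.amount in WHERE discards the NULL rows produced by LEFT JOIN, turning it into an inner join

Fix: Move the right-table condition into the ON clause so unmatched parents are kept

Corrected query:
SELECT p.name, c.amount FROM customers p LEFT JOIN purchases c ON c.customer_id = p.id AND c.amount > 1757.94

Result:
name  | amount 
------+--------
Alice | NULL   
Carol | 1932.43
Grace | NULL   
Frank | NULL   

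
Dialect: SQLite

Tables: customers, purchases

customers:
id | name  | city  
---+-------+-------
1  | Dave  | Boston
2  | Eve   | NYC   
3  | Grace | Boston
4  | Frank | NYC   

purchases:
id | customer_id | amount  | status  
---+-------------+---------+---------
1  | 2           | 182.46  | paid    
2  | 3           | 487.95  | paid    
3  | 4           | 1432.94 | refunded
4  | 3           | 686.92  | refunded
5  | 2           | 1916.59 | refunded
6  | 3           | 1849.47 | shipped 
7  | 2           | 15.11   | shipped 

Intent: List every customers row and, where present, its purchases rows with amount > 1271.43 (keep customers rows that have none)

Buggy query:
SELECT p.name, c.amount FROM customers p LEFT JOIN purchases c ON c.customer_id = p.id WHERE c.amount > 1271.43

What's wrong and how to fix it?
Bug: Filtering c.amount in WHERE discards the NULL rows produced by LEFT JOIN, turning it into an inner join

Fix: Put 'c.amount > 1271.43' in the JOIN's ON clause instead of WHERE

Corrected query:
SELECT p.name, c.amount FROM customers p LEFT JOIN purchases c ON c.customer_id = p.id AND c.amount > 1271.43

Result:
name  | amount 
------+--------
Dave  | NULL   
Eve   | 1916.59
Grace | 1849.47
Frank | 1432.94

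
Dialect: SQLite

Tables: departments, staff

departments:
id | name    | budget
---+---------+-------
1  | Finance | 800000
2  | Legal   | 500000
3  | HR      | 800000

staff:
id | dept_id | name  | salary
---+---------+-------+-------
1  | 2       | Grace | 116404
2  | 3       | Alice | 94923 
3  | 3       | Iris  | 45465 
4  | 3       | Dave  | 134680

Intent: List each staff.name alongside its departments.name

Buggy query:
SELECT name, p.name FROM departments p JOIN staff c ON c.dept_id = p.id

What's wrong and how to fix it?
Bug: Both tables have a 'name' column; the unqualified reference is ambiguous

Fix: Prefix ambiguous columns with the table alias

Corrected query:
SELECT c.name, p.name FROM departments p JOIN staff c ON c.dept_id = p.id

Result:
name  | name 
------+------
Grace | Legal
Alice | HR   
Iris  | HR   
Dave  | HR   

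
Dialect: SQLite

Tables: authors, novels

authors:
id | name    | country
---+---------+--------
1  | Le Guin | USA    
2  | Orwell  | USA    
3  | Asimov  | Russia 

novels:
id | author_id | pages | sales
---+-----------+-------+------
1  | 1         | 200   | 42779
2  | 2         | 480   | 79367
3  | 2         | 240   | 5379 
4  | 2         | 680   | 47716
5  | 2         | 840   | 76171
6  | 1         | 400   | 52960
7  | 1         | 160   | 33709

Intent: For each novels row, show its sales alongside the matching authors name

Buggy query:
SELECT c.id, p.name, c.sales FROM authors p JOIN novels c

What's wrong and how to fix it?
Bug: Missing join condition: each novels row is matched to all authors rows instead of just its own

Fix: Specify the join condition linking the foreign key to the parent id

Corrected query:
SELECT c.id, p.name, c.sales FROM authors p JOIN novels c ON c.author_id = p.id

Result:
id | name    | sales
---+---------+------
1  | Le Guin | 42779
2  | Orwell  | 79367
3  | Orwell  | 5379 
4  | Orwell  | 47716
5  | Orwell  | 76171
6  | Le Guin | 52960
7  | Le Guin | 33709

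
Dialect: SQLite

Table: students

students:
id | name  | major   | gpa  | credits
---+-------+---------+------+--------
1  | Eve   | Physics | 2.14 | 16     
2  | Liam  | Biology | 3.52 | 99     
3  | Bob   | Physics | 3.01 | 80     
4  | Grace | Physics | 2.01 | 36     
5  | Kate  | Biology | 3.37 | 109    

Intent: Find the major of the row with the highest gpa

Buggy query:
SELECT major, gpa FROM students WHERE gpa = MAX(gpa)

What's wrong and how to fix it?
Bug: MAX(gpa) is an aggregate and cannot be used directly in WHERE

Fix: Wrap MAX in a scalar subquery so WHERE compares against a single value

Corrected query:
SELECT major, gpa FROM students WHERE gpa = (SELECT MAX(gpa) FROM students)

Result:
major   | gpa 
--------+-----
Biology | 3.52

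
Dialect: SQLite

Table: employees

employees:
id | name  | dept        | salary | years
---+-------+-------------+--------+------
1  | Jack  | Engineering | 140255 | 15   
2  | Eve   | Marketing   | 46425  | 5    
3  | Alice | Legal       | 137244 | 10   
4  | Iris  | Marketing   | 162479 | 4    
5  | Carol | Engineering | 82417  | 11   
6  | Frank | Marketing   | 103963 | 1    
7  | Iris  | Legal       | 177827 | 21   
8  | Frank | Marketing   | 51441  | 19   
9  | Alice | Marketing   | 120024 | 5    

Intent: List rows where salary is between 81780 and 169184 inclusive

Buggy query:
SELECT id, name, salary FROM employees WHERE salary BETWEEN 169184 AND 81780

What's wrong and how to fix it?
Bug: The bounds are reversed; BETWEEN a AND b requires a <= b to match anything

Fix: Write BETWEEN 81780 AND 169184

Corrected query:
SELECT id, name, salary FROM employees WHERE salary BETWEEN 81780 AND 169184

Result:
id | name  | salary
---+-------+-------
1  | Jack  | 140255
3  | Alice | 137244
4  | Iris  | 162479
5  | Carol | 82417 
6  | Frank | 103963
9  | Alice | 120024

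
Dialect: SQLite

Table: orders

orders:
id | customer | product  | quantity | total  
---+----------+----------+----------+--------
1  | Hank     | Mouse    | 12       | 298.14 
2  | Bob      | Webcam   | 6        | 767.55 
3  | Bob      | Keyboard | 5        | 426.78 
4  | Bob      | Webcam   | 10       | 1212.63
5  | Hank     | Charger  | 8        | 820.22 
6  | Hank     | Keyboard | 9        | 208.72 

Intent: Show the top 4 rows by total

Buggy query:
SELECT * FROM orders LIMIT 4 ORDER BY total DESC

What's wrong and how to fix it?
Bug: ORDER BY cannot follow LIMIT; LIMIT is the final clause

Fix: Swap the clauses: ORDER BY first, then LIMIT

Corrected query:
SELECT * FROM orders ORDER BY total DESC LIMIT 4

Result:
id | customer | product  | quantity | total  
---+----------+----------+----------+--------
4  | Bob      | Webcam   | 10       | 1212.63
5  | Hank     | Charger  | 8        | 820.22 
2  | Bob      | Webcam   | 6        | 767.55 
3  | Bob      | Keyboard | 5        | 426.78 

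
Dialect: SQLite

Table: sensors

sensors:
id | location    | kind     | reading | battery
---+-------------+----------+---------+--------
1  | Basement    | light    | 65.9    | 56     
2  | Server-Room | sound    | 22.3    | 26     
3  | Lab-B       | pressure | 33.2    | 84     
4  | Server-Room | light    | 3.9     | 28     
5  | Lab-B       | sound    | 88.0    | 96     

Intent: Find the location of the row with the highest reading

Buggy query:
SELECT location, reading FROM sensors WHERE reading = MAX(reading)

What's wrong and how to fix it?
Bug: MAX(reading) is an aggregate and cannot be used directly in WHERE

Fix: Use a subquery: WHERE reading = (SELECT MAX(reading) FROM sensors)

Corrected query:
SELECT location, reading FROM sensors WHERE reading = (SELECT MAX(reading) FROM sensors)

Result:
location | reading
---------+--------
Lab-B    | 88     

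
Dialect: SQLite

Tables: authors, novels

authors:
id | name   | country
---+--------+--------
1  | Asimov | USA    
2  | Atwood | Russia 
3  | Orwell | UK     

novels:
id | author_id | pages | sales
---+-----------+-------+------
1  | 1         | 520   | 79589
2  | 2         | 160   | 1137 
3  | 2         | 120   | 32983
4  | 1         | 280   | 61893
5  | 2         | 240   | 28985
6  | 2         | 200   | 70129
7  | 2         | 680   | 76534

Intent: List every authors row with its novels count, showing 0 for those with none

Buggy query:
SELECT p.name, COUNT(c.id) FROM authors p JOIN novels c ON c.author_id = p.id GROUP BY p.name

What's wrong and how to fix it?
Bug: INNER JOIN drops authors rows that have no matching novels rows

Fix: Use LEFT JOIN so parents without children still appear (COUNT(c.id) gives 0)

Corrected query:
SELECT p.name, COUNT(c.id) FROM authors p LEFT JOIN novels c ON c.author_id = p.id GROUP BY p.name

Result:
name   | COUNT(c.id)
-------+------------
Asimov | 2          
Atwood | 5          
Orwell | 0          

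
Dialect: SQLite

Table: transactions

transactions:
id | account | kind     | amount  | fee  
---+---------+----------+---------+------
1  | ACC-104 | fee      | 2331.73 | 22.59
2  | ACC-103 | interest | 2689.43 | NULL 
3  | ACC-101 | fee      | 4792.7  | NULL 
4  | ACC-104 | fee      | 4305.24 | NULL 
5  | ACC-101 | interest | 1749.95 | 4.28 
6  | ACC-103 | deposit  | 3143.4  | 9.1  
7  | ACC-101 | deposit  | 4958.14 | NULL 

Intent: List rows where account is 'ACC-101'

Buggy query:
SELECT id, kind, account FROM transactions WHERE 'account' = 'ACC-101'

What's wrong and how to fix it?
Bug: 'account' in single quotes is a string literal, not the column; the comparison is literal-vs-literal and never true

Fix: Reference the column as account without single quotes

Corrected query:
SELECT id, kind, account FROM transactions WHERE account = 'ACC-101'

Result:
id | kind     | account
---+----------+--------
3  | fee      | ACC-101
5  | interest | ACC-101
7  | deposit  | ACC-101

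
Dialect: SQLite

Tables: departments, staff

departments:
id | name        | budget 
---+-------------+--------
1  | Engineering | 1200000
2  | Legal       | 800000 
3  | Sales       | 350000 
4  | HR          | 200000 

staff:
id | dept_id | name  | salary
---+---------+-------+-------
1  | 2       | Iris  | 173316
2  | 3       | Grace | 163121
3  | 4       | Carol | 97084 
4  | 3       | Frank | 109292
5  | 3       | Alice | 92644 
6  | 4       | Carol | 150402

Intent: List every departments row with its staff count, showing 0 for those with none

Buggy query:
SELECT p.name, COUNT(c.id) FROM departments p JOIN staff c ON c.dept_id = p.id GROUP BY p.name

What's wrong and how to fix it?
Bug: An inner join excludes parents with zero children

Fix: Use LEFT JOIN so parents without children still appear (COUNT(c.id) gives 0)

Corrected query:
SELECT p.name, COUNT(c.id) FROM departments p LEFT JOIN staff c ON c.dept_id = p.id GROUP BY p.name

Result:
name        | COUNT(c.id)
------------+------------
Engineering | 0          
HR          | 2          
Legal       | 1          
Sales       | 3          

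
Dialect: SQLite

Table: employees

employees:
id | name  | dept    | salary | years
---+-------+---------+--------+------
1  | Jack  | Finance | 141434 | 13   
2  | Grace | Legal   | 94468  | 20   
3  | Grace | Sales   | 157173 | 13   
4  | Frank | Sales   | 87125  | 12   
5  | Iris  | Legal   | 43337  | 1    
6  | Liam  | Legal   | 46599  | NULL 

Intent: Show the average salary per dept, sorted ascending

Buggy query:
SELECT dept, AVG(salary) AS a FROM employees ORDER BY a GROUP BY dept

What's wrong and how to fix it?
Bug: GROUP BY must precede ORDER BY

Fix: Reorder: SELECT … FROM … GROUP BY … ORDER BY …

Corrected query:
SELECT dept, AVG(salary) AS a FROM employees GROUP BY dept ORDER BY a

Result:
dept    | a     
--------+-------
Legal   | 61468 
Sales   | 122149
Finance | 141434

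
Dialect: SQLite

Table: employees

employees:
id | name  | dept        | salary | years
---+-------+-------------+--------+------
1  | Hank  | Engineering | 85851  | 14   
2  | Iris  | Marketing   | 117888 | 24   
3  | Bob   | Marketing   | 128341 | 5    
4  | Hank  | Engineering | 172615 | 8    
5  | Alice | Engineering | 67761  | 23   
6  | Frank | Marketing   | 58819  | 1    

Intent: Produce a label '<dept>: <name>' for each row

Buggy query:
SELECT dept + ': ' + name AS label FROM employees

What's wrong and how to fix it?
Bug: SQLite uses || for string concatenation; + coerces text to numbers (yielding 0)

Fix: Replace + with || to concatenate text

Corrected query:
SELECT dept || ': ' || name AS label FROM employees

Result:
label             
------------------
Engineering: Hank 
Marketing: Iris   
Marketing: Bob    
Engineering: Hank 
Engineering: Alice
Marketing: Frank  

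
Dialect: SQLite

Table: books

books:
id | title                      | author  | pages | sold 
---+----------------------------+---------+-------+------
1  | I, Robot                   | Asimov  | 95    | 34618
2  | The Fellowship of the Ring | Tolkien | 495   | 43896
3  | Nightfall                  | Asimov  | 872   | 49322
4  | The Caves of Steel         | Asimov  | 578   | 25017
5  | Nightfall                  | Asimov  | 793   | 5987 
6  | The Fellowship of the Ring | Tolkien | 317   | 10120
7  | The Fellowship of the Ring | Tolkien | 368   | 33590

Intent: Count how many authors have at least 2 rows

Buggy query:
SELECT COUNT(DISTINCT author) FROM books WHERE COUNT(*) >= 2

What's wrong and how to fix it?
Bug: COUNT(*) cannot appear in WHERE; the per-group count doesn't exist yet

Fix: Use a subquery that GROUPs and filters with HAVING, then count its rows

Corrected query:
SELECT COUNT(*) FROM (SELECT author FROM books GROUP BY author HAVING COUNT(*) >= 2)

Result:
COUNT(*)
--------
2       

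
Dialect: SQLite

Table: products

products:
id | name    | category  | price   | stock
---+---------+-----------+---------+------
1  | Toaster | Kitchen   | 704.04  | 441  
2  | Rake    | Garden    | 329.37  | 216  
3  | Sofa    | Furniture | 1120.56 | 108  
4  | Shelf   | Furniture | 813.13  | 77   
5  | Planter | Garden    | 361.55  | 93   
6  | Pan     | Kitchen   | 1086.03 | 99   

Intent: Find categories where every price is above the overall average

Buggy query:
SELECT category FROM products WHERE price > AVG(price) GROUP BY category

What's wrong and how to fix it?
Bug: WHERE evaluates per row before aggregation, so AVG() is unavailable

Fix: Use a subquery for AVG and a HAVING MIN(...) filter so the condition holds for every row in the group

Corrected query:
SELECT category FROM products GROUP BY category HAVING MIN(price) > (SELECT AVG(price) FROM products)

Result:
category 
---------
Furniture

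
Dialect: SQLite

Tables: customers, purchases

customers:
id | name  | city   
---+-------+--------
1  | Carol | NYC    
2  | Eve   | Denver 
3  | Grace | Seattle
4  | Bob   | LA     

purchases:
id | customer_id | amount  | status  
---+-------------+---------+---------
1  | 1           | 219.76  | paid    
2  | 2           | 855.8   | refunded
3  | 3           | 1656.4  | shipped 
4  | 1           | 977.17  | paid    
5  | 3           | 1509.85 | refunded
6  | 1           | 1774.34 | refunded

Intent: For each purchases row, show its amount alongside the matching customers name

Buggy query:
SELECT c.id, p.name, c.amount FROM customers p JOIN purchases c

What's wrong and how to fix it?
Bug: Missing join condition: each purchases row is matched to all customers rows instead of just its own

Fix: Add ON c.customer_id = p.id to the JOIN

Corrected query:
SELECT c.id, p.name, c.amount FROM customers p JOIN purchases c ON c.customer_id = p.id

Result:
id | name  | amount 
---+-------+--------
1  | Carol | 219.76 
2  | Eve   | 855.8  
3  | Grace | 1656.4 
4  | Carol | 977.17 
5  | Grace | 1509.85
6  | Carol | 1774.34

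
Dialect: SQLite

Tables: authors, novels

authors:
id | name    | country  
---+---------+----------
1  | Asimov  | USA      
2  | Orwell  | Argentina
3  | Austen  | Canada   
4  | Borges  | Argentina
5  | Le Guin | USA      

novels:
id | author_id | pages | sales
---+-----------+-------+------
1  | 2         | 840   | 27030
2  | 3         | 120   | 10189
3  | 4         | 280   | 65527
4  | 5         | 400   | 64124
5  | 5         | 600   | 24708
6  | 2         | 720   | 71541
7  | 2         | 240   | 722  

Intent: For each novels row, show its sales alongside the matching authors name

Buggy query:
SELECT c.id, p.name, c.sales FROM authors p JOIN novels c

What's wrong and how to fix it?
Bug: Missing join condition: each novels row is matched to all authors rows instead of just its own

Fix: Specify the join condition linking the foreign key to the parent id

Corrected query:
SELECT c.id, p.name, c.sales FROM authors p JOIN novels c ON c.author_id = p.id

Result:
id | name    | sales
---+---------+------
1  | Orwell  | 27030
2  | Austen  | 10189
3  | Borges  | 65527
4  | Le Guin | 64124
5  | Le Guin | 24708
6  | Orwell  | 71541
7  | Orwell  | 722  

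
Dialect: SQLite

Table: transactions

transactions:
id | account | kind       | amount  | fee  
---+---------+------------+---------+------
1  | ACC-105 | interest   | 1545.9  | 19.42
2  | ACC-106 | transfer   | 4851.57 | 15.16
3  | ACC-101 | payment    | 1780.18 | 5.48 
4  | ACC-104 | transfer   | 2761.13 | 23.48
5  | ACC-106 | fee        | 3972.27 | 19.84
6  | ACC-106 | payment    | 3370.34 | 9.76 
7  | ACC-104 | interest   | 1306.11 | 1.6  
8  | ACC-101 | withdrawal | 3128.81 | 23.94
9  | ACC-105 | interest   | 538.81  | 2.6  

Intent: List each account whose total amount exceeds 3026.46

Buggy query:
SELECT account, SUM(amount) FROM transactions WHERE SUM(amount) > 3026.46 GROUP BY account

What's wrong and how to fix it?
Bug: Aggregate functions cannot appear in a WHERE clause

Fix: Move the aggregate condition to a HAVING clause

Corrected query:
SELECT account, SUM(amount) FROM transactions GROUP BY account HAVING SUM(amount) > 3026.46

Result:
account | SUM(amount)
--------+------------
ACC-101 | 4908.99    
ACC-104 | 4067.24    
ACC-106 | 12194.18   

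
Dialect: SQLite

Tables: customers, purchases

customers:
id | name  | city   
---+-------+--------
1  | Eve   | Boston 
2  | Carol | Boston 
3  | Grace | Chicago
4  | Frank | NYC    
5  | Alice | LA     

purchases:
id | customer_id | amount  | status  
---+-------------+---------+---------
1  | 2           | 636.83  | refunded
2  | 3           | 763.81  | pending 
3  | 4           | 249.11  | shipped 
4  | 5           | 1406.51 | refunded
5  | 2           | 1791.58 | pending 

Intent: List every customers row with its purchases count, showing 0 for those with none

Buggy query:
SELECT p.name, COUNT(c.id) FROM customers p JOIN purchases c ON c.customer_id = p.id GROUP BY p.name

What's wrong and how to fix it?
Bug: An inner join excludes parents with zero children

Fix: Use LEFT JOIN so parents without children still appear (COUNT(c.id) gives 0)

Corrected query:
SELECT p.name, COUNT(c.id) FROM customers p LEFT JOIN purchases c ON c.customer_id = p.id GROUP BY p.name

Result:
name  | COUNT(c.id)
------+------------
Alice | 1          
Carol | 2          
Eve   | 0          
Frank | 1          
Grace | 1          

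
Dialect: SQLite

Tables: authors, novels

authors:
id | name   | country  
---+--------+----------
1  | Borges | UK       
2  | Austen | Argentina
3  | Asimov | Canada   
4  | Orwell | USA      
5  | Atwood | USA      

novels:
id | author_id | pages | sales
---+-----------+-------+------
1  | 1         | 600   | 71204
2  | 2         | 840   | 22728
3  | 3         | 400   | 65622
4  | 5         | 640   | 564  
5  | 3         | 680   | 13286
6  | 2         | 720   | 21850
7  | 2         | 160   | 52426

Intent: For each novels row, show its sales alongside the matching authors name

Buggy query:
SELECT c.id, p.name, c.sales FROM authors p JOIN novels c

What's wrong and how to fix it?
Bug: JOIN with no ON clause produces a cartesian product; every novels row pairs with every authors row

Fix: Add ON c.author_id = p.id to the JOIN

Corrected query:
SELECT c.id, p.name, c.sales FROM authors p JOIN novels c ON c.author_id = p.id

Result:
id | name   | sales
---+--------+------
1  | Borges | 71204
2  | Austen | 22728
3  | Asimov | 65622
4  | Atwood | 564  
5  | Asimov | 13286
6  | Austen | 21850
7  | Austen | 52426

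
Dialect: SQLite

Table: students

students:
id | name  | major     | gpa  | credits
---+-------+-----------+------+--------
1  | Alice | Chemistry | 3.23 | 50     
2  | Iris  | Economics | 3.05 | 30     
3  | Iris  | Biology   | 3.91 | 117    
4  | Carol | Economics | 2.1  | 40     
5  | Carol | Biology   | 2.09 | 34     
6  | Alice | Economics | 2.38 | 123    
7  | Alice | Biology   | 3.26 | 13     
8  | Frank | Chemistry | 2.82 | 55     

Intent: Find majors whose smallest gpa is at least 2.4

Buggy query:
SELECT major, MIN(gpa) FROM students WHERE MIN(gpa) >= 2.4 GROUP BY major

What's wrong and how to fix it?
Bug: MIN() in WHERE is a misuse of aggregate

Fix: Use HAVING for the per-group MIN condition

Corrected query:
SELECT major, MIN(gpa) FROM students GROUP BY major HAVING MIN(gpa) >= 2.4

Result:
major     | MIN(gpa)
----------+---------
Chemistry | 2.82    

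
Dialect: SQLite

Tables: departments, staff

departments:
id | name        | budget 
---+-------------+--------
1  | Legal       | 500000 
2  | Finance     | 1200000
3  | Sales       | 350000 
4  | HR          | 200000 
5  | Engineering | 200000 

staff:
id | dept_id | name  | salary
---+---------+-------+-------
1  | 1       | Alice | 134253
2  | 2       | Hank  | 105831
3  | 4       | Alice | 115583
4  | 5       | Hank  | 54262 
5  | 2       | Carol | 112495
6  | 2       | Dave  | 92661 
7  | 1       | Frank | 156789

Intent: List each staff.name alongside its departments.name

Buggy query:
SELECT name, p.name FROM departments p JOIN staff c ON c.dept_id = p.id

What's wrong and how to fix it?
Bug: Both tables have a 'name' column; the unqualified reference is ambiguous

Fix: Qualify the column with its table alias (c.name)

Corrected query:
SELECT c.name, p.name FROM departments p JOIN staff c ON c.dept_id = p.id

Result:
name  | name       
------+------------
Alice | Legal      
Hank  | Finance    
Alice | HR         
Hank  | Engineering
Carol | Finance    
Dave  | Finance    
Frank | Legal      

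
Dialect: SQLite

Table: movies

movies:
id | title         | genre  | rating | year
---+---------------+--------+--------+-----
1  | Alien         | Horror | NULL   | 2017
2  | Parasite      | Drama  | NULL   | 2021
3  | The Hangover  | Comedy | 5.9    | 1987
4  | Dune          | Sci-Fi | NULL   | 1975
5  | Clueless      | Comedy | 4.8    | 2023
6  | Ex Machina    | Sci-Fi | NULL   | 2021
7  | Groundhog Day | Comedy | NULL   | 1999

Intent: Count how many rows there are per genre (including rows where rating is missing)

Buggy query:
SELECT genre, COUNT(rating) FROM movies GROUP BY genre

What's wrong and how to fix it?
Bug: COUNT(column) counts non-NULL values only; rows with NULL rating aren't counted

Fix: Replace COUNT(rating) with COUNT(*)

Corrected query:
SELECT genre, COUNT(*) FROM movies GROUP BY genre

Result:
genre  | COUNT(*)
-------+---------
Comedy | 3       
Drama  | 1       
Horror | 1       
Sci-Fi | 2       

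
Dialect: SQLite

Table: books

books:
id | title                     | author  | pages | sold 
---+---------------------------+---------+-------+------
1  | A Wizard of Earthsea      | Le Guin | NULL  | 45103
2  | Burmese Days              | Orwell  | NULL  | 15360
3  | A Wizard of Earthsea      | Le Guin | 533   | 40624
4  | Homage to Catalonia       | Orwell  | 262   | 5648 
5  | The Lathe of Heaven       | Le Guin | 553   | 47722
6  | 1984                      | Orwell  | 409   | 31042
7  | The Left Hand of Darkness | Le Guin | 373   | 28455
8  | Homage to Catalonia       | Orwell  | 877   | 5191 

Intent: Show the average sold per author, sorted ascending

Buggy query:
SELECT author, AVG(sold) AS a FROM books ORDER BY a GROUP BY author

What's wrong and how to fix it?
Bug: GROUP BY must precede ORDER BY

Fix: Move ORDER BY to the end, after GROUP BY

Corrected query:
SELECT author, AVG(sold) AS a FROM books GROUP BY author ORDER BY a

Result:
author  | a       
--------+---------
Orwell  | 14310.25
Le Guin | 40476   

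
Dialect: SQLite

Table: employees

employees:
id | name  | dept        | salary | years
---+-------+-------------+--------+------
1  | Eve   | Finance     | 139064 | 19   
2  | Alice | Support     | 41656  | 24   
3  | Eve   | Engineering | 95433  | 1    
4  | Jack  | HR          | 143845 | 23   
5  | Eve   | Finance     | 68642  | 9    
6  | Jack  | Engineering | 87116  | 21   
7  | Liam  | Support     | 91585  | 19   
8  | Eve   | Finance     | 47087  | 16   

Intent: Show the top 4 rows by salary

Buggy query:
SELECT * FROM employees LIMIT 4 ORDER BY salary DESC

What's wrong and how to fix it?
Bug: ORDER BY cannot follow LIMIT; LIMIT is the final clause

Fix: Swap the clauses: ORDER BY first, then LIMIT

Corrected query:
SELECT * FROM employees ORDER BY salary DESC LIMIT 4

Result:
id | name | dept        | salary | years
---+------+-------------+--------+------
4  | Jack | HR          | 143845 | 23   
1  | Eve  | Finance     | 139064 | 19   
3  | Eve  | Engineering | 95433  | 1    
7  | Liam | Support     | 91585  | 19   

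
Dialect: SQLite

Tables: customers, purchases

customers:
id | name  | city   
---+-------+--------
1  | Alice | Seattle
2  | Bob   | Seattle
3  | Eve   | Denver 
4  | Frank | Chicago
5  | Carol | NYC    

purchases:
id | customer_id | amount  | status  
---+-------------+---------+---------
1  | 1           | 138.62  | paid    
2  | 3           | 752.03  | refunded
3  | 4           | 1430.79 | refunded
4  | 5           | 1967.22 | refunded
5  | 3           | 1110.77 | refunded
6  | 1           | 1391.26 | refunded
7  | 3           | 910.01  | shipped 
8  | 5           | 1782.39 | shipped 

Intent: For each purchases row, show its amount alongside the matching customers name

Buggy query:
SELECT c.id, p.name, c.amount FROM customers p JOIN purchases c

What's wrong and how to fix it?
Bug: Missing join condition: each purchases row is matched to all customers rows instead of just its own

Fix: Add ON c.customer_id = p.id to the JOIN

Corrected query:
SELECT c.id, p.name, c.amount FROM customers p JOIN purchases c ON c.customer_id = p.id

Result:
id | name  | amount 
---+-------+--------
1  | Alice | 138.62 
2  | Eve   | 752.03 
3  | Frank | 1430.79
4  | Carol | 1967.22
5  | Eve   | 1110.77
6  | Alice | 1391.26
7  | Eve   | 910.01 
8  | Carol | 1782.39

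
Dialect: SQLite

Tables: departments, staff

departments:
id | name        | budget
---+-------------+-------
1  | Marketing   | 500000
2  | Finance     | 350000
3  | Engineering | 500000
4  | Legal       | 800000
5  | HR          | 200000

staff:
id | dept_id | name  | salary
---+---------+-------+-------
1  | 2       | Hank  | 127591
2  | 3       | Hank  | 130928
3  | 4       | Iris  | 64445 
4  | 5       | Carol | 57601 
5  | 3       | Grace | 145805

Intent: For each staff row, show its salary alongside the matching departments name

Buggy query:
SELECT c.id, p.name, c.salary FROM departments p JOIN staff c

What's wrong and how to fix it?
Bug: Missing join condition: each staff row is matched to all departments rows instead of just its own

Fix: Specify the join condition linking the foreign key to the parent id

Corrected query:
SELECT c.id, p.name, c.salary FROM departments p JOIN staff c ON c.dept_id = p.id

Result:
id | name        | salary
---+-------------+-------
1  | Finance     | 127591
2  | Engineering | 130928
3  | Legal       | 64445 
4  | HR          | 57601 
5  | Engineering | 145805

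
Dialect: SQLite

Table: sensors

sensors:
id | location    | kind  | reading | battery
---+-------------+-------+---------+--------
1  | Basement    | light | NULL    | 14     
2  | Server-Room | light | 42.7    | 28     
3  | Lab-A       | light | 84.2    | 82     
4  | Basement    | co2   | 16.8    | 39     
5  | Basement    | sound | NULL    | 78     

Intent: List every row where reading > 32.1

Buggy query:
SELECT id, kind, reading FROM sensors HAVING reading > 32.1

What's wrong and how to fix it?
Bug: This is a non-aggregate query (no GROUP BY, no aggregates), so in SQLite the HAVING clause is invalid here; a row-level condition belongs in WHERE

Fix: Use WHERE for row-level filtering

Corrected query:
SELECT id, kind, reading FROM sensors WHERE reading > 32.1

Result:
id | kind  | reading
---+-------+--------
2  | light | 42.7   
3  | light | 84.2   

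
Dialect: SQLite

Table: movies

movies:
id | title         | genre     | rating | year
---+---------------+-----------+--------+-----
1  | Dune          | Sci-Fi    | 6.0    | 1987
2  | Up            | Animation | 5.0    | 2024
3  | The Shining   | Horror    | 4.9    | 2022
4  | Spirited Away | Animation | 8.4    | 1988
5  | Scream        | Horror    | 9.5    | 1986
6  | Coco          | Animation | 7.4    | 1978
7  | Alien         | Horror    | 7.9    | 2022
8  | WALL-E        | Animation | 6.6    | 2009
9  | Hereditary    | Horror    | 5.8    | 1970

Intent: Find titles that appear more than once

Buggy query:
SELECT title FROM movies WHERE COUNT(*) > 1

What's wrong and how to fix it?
Bug: WHERE can't reference COUNT(*); aggregates are computed after WHERE

Fix: Group first, then use HAVING for the count condition

Corrected query:
SELECT title FROM movies GROUP BY title HAVING COUNT(*) > 1

Result:
(no rows)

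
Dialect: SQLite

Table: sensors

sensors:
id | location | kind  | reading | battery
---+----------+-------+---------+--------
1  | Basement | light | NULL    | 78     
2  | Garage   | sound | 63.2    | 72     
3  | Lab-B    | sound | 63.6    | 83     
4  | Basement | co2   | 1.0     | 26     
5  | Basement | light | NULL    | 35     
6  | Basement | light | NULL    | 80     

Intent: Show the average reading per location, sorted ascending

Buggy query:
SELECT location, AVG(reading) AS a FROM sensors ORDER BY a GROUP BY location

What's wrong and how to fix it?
Bug: GROUP BY must precede ORDER BY

Fix: Reorder: SELECT … FROM … GROUP BY … ORDER BY …

Corrected query:
SELECT location, AVG(reading) AS a FROM sensors GROUP BY location ORDER BY a

Result:
location | a   
---------+-----
Basement | 1   
Garage   | 63.2
Lab-B    | 63.6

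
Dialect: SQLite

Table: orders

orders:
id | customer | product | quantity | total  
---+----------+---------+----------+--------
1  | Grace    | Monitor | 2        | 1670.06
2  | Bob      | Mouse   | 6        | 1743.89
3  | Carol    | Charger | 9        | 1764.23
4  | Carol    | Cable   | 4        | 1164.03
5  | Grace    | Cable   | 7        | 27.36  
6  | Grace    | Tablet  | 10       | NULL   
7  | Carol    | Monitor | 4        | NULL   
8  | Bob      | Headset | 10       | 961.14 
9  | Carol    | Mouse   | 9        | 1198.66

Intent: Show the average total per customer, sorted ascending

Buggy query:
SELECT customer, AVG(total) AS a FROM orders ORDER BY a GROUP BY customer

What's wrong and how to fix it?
Bug: ORDER BY appears before GROUP BY; SQL clause order requires GROUP BY first

Fix: Move ORDER BY to the end, after GROUP BY

Corrected query:
SELECT customer, AVG(total) AS a FROM orders GROUP BY customer ORDER BY a

Result:
customer | a       
---------+---------
Grace    | 848.71  
Bob      | 1352.515
Carol    | 1375.64 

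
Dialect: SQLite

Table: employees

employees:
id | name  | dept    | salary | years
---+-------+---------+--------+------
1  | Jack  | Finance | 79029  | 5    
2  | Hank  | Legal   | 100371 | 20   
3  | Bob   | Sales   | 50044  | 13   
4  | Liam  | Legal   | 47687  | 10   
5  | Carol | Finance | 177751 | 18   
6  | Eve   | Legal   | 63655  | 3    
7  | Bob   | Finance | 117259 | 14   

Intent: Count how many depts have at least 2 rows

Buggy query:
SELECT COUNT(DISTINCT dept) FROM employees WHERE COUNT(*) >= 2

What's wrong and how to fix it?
Bug: COUNT(*) cannot appear in WHERE; the per-group count doesn't exist yet

Fix: Group first with HAVING COUNT(*) >= 2, then COUNT the resulting groups

Corrected query:
SELECT COUNT(*) FROM (SELECT dept FROM employees GROUP BY dept HAVING COUNT(*) >= 2)

Result:
COUNT(*)
--------
2       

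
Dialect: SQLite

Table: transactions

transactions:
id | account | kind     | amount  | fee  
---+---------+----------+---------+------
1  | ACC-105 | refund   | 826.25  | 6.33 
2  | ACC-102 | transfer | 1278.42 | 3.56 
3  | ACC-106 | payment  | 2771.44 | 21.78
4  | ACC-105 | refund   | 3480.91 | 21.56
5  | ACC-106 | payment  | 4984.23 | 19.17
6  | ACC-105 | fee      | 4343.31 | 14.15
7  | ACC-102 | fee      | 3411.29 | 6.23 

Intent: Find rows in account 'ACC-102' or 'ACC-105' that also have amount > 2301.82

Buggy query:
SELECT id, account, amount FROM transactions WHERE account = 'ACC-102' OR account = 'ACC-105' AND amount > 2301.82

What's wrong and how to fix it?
Bug: AND binds tighter than OR, so this parses as account = 'ACC-102' OR (account = 'ACC-105' AND amount > 2301.82)

Fix: Group the OR with parentheses (or use IN), then AND the threshold

Corrected query:
SELECT id, account, amount FROM transactions WHERE (account = 'ACC-102' OR account = 'ACC-105') AND amount > 2301.82

Result:
id | account | amount 
---+---------+--------
4  | ACC-105 | 3480.91
6  | ACC-105 | 4343.31
7  | ACC-102 | 3411.29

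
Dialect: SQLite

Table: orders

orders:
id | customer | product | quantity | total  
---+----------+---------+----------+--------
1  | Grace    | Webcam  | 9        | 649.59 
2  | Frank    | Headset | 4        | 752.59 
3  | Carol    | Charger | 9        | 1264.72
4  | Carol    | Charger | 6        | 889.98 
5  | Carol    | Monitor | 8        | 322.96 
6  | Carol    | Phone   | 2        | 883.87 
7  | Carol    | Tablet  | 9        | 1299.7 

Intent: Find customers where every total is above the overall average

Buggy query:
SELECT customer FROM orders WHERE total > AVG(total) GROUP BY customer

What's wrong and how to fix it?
Bug: WHERE evaluates per row before aggregation, so AVG() is unavailable

Fix: Compute the overall average in a scalar subquery and compare each group's MIN against it in HAVING

Corrected query:
SELECT customer FROM orders GROUP BY customer HAVING MIN(total) > (SELECT AVG(total) FROM orders)

Result:
(no rows)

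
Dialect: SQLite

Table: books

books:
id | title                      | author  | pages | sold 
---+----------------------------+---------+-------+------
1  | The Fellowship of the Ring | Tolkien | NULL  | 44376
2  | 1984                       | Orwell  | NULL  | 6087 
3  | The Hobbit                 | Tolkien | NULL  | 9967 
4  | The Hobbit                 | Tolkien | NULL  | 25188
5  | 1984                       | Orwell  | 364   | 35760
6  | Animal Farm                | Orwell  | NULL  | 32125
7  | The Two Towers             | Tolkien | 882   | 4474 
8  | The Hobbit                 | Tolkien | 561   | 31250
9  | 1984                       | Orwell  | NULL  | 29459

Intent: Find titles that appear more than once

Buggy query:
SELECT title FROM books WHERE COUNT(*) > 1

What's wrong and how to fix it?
Bug: WHERE can't reference COUNT(*); aggregates are computed after WHERE

Fix: GROUP BY title, then filter groups with HAVING COUNT(*) > 1

Corrected query:
SELECT title FROM books GROUP BY title HAVING COUNT(*) > 1

Result:
title     
----------
1984      
The Hobbit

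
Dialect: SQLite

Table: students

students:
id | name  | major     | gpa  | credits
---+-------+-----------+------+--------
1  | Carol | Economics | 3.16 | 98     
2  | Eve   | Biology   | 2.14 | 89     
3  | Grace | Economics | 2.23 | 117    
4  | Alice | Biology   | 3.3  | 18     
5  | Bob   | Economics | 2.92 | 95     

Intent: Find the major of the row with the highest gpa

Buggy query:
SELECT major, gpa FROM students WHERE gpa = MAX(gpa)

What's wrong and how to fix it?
Bug: WHERE is evaluated per row; an aggregate over the whole table isn't defined there

Fix: Use a subquery: WHERE gpa = (SELECT MAX(gpa) FROM students)

Corrected query:
SELECT major, gpa FROM students WHERE gpa = (SELECT MAX(gpa) FROM students)

Result:
major   | gpa
--------+----
Biology | 3.3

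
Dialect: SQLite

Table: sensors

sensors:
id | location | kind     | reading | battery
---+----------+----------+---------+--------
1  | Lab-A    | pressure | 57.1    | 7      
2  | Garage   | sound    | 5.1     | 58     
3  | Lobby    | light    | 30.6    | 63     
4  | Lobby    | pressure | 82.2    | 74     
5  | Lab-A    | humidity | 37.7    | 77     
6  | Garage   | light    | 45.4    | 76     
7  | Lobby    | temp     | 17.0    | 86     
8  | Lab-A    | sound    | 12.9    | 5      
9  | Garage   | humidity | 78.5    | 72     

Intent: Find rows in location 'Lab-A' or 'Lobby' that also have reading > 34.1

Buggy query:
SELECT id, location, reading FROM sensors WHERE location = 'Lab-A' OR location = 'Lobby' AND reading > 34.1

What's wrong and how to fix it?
Bug: AND binds tighter than OR, so this parses as location = 'Lab-A' OR (location = 'Lobby' AND reading > 34.1)

Fix: Add parentheses around the OR so the AND applies to both alternatives

Corrected query:
SELECT id, location, reading FROM sensors WHERE (location = 'Lab-A' OR location = 'Lobby') AND reading > 34.1

Result:
id | location | reading
---+----------+--------
1  | Lab-A    | 57.1   
4  | Lobby    | 82.2   
5  | Lab-A    | 37.7   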